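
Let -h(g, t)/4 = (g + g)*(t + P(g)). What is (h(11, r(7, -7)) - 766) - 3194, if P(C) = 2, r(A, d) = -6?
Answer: -3608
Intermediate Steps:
h(g, t) = -8*g*(2 + t) (h(g, t) = -4*(g + g)*(t + 2) = -4*2*g*(2 + t) = -8*g*(2 + t))
(h(11, r(7, -7)) - 766) - 3194 = (-8*11*(2 - 6) - 766) - 3194 = (-8*11*(-4) - 766) - 3194 = (352 - 766) - 3194 = -414 - 3194 = -3608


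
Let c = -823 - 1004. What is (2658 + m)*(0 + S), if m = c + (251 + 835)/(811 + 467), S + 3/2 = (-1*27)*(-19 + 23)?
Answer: -6467216/71 ≈ -91088.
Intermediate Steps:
c = -1827
S = -219/2 (S = -3/2 + (-1*27)*(-19 + 23) = -3/2 - 27*4 = -3/2 - 108 = -219/2 ≈ -109.50)
m = -388970/213 (m = -1827 + (251 + 835)/(811 + 467) = -1827 + 1086/1278 = -1827 + 1086*(1/1278) = -1827 + 181/213 = -388970/213 ≈ -1826.2)
(2658 + m)*(0 + S) = (2658 - 388970/213)*(0 - 219/2) = (177184/213)*(-219/2) = -6467216/71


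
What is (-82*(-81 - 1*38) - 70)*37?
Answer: 358456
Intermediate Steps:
(-82*(-81 - 1*38) - 70)*37 = (-82*(-81 - 38) - 70)*37 = (-82*(-119) - 70)*37 = (9758 - 70)*37 = 9688*37 = 358456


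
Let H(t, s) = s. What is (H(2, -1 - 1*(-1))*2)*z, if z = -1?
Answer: 0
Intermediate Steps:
(H(2, -1 - 1*(-1))*2)*z = ((-1 - 1*(-1))*2)*(-1) = ((-1 + 1)*2)*(-1) = (0*2)*(-1) = 0*(-1) = 0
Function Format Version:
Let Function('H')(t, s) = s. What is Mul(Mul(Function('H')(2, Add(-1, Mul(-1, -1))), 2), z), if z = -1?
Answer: 0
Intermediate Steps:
Mul(Mul(Function('H')(2, Add(-1, Mul(-1, -1))), 2), z) = Mul(Mul(Add(-1, Mul(-1, -1)), 2), -1) = Mul(Mul(Add(-1, 1), 2), -1) = Mul(Mul(0, 2), -1) = Mul(0, -1) = 0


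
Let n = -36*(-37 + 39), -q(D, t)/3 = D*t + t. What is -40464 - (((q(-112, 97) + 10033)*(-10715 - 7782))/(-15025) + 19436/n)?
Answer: -24965418289/270450 ≈ -92311.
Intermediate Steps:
q(D, t) = -3*t - 3*D*t (q(D, t) = -3*(D*t + t) = -3*(t + D*t) = -3*t - 3*D*t)
n = -72 (n = -36*2 = -72)
-40464 - (((q(-112, 97) + 10033)*(-10715 - 7782))/(-15025) + 19436/n) = -40464 - (((-3*97*(1 - 112) + 10033)*(-10715 - 7782))/(-15025) + 19436/(-72)) = -40464 - (((-3*97*(-111) + 10033)*(-18497))*(-1/15025) + 19436*(-1/72)) = -40464 - (((32301 + 10033)*(-18497))*(-1/15025) - 4859/18) = -40464 - ((42334*(-18497))*(-1/15025) - 4859/18) = -40464 - (-783051998*(-1/15025) - 4859/18) = -40464 - (783051998/15025 - 4859/18) = -40464 - 1*14021929489/270450 = -40464 - 14021929489/270450 = -24965418289/270450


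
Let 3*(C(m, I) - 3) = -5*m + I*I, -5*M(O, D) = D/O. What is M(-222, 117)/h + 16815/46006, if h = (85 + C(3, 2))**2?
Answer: 99562835514/272393819995 ≈ 0.36551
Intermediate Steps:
M(O, D) = -D/(5*O)
C(m, I) = 3 - 5*m/3 + I**2/3 (C(m, I) = 3 + (-5*m + I*I)/3 = 3 + (-5*m + I**2)/3 = 3 + (I**2 - 5*m)/3 = 3 + (-5*m/3 + I**2/3) = 3 - 5*m/3 + I**2/3)
h = 64009/9 (h = (85 + (3 - 5/3*3 + (1/3)*2**2))**2 = (85 + (3 - 5 + (1/3)*4))**2 = (85 + (3 - 5 + 4/3))**2 = (85 - 2/3)**2 = (253/3)**2 = 64009/9 ≈ 7112.1)
M(-222, 117)/h + 16815/46006 = (-1/5*117/(-222))/(64009/9) + 16815/46006 = -1/5*117*(-1/222)*(9/64009) + 16815*(1/46006) = (39/370)*(9/64009) + 16815/46006 = 351/23683330 + 16815/46006 = 99562835514/272393819995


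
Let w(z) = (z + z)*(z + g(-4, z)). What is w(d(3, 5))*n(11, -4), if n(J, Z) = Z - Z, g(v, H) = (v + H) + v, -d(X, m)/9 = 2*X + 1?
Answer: 0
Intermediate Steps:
d(X, m) = -9 - 18*X (d(X, m) = -9*(2*X + 1) = -9*(1 + 2*X) = -9 - 18*X)
g(v, H) = H + 2*v (g(v, H) = (H + v) + v = H + 2*v)
n(J, Z) = 0
w(z) = 2*z*(-8 + 2*z) (w(z) = (z + z)*(z + (z + 2*(-4))) = (2*z)*(z + (z - 8)) = (2*z)*(z + (-8 + z)) = (2*z)*(-8 + 2*z) = 2*z*(-8 + 2*z))
w(d(3, 5))*n(11, -4) = (4*(-9 - 18*3)*(-4 + (-9 - 18*3)))*0 = (4*(-9 - 54)*(-4 + (-9 - 54)))*0 = (4*(-63)*(-4 - 63))*0 = (4*(-63)*(-67))*0 = 16884*0 = 0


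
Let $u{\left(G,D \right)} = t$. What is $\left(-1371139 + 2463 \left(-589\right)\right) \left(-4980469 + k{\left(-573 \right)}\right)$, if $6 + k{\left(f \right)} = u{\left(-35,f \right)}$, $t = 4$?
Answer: $14054122169466$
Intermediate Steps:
$u{\left(G,D \right)} = 4$
$k{\left(f \right)} = -2$ ($k{\left(f \right)} = -6 + 4 = -2$)
$\left(-1371139 + 2463 \left(-589\right)\right) \left(-4980469 + k{\left(-573 \right)}\right) = \left(-1371139 + 2463 \left(-589\right)\right) \left(-4980469 - 2\right) = \left(-1371139 - 1450707\right) \left(-4980471\right) = \left(-2821846\right) \left(-4980471\right) = 14054122169466$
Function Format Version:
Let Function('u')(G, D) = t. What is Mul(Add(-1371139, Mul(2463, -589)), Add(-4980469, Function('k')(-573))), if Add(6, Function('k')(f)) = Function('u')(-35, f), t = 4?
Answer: 14054122169466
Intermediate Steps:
Function('u')(G, D) = 4
Function('k')(f) = -2 (Function('k')(f) = Add(-6, 4) = -2)
Mul(Add(-1371139, Mul(2463, -589)), Add(-4980469, Function('k')(-573))) = Mul(Add(-1371139, Mul(2463, -589)), Add(-4980469, -2)) = Mul(Add(-1371139, -1450707), -4980471) = Mul(-2821846, -4980471) = 14054122169466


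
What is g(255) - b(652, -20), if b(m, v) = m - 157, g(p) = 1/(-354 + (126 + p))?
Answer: -13364/27 ≈ -494.96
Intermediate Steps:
g(p) = 1/(-228 + p)
b(m, v) = -157 + m
g(255) - b(652, -20) = 1/(-228 + 255) - (-157 + 652) = 1/27 - 1*495 = 1/27 - 495 = -13364/27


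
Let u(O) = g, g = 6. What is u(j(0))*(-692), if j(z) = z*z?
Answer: -4152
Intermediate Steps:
j(z) = z²
u(O) = 6
u(j(0))*(-692) = 6*(-692) = -4152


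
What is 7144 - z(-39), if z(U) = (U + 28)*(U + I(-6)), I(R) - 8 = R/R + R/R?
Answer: 6825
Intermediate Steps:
I(R) = 10 (I(R) = 8 + (R/R + R/R) = 8 + (1 + 1) = 8 + 2 = 10)
z(U) = (10 + U)*(28 + U) (z(U) = (U + 28)*(U + 10) = (28 + U)*(10 + U) = (10 + U)*(28 + U))
7144 - z(-39) = 7144 - (280 + (-39)**2 + 38*(-39)) = 7144 - (280 + 1521 - 1482) = 7144 - 1*319 = 7144 - 319 = 6825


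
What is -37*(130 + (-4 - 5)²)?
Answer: -7807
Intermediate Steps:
-37*(130 + (-4 - 5)²) = -37*(130 + (-9)²) = -37*(130 + 81) = -37*211 = -7807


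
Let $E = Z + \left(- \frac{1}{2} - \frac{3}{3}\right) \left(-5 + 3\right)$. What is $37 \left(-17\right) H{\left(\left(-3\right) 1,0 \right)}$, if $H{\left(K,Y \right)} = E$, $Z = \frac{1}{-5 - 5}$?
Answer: $- \frac{18241}{10} \approx -1824.1$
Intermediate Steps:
$Z = - \frac{1}{10}$ ($Z = \frac{1}{-10} = - \frac{1}{10} \approx -0.1$)
$E = \frac{29}{10}$ ($E = - \frac{1}{10} + \left(- \frac{1}{2} - \frac{3}{3}\right) \left(-5 + 3\right) = - \frac{1}{10} + \left(\left(-1\right) \frac{1}{2} - 1\right) \left(-2\right) = - \frac{1}{10} + \left(- \frac{1}{2} - 1\right) \left(-2\right) = - \frac{1}{10} - -3 = - \frac{1}{10} + 3 = \frac{29}{10} \approx 2.9$)
$H{\left(K,Y \right)} = \frac{29}{10}$
$37 \left(-17\right) H{\left(\left(-3\right) 1,0 \right)} = 37 \left(-17\right) \frac{29}{10} = \left(-629\right) \frac{29}{10} = - \frac{18241}{10}$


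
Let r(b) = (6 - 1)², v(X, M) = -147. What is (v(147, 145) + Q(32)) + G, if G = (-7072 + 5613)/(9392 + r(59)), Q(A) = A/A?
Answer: -1376341/9417 ≈ -146.16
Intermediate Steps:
r(b) = 25 (r(b) = 5² = 25)
Q(A) = 1
G = -1459/9417 (G = (-7072 + 5613)/(9392 + 25) = -1459/9417 ≈ -0.15493)
(v(147, 145) + Q(32)) + G = (-147 + 1) - 1459/9417 = -146 - 1459/9417 = -1376341/9417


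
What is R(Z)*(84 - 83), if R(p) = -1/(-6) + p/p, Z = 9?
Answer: 7/6 ≈ 1.1667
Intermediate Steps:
R(p) = 7/6 (R(p) = -1*(-⅙) + 1 = ⅙ + 1 = 7/6)
R(Z)*(84 - 83) = 7*(84 - 83)/6 = (7/6)*1 = 7/6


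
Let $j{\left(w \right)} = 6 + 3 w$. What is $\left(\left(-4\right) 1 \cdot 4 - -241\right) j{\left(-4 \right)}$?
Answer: $-1350$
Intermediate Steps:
$\left(\left(-4\right) 1 \cdot 4 - -241\right) j{\left(-4 \right)} = \left(\left(-4\right) 1 \cdot 4 - -241\right) \left(6 + 3 \left(-4\right)\right) = \left(\left(-4\right) 4 + 241\right) \left(6 - 12\right) = \left(-16 + 241\right) \left(-6\right) = 225 \left(-6\right) = -1350$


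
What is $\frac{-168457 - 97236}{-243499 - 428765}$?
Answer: $\frac{265693}{672264} \approx 0.39522$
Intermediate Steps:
$\frac{-168457 - 97236}{-243499 - 428765} = - \frac{265693}{-672264} = \left(-265693\right) \left(- \frac{1}{672264}\right) = \frac{265693}{672264}$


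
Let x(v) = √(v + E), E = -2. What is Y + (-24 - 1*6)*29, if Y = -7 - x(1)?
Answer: -877 - I ≈ -877.0 - 1.0*I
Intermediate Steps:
x(v) = √(-2 + v) (x(v) = √(v - 2) = √(-2 + v))
Y = -7 - I (Y = -7 - √(-2 + 1) = -7 - √(-1) = -7 - I ≈ -7.0 - 1.0*I)
Y + (-24 - 1*6)*29 = (-7 - I) + (-24 - 1*6)*29 = (-7 - I) + (-24 - 6)*29 = (-7 - I) - 30*29 = (-7 - I) - 870 = -877 - I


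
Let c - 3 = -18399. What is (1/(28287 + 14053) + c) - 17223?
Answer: -1508108459/42340 ≈ -35619.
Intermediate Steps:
c = -18396 (c = 3 - 18399 = -18396)
(1/(28287 + 14053) + c) - 17223 = (1/(28287 + 14053) - 18396) - 17223 = (1/42340 - 18396) - 17223 = -778886639/42340 - 17223 = -1508108459/42340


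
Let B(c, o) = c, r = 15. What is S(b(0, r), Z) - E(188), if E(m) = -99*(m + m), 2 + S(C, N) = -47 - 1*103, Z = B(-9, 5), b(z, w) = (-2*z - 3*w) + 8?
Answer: 37072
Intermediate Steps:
b(z, w) = 8 - 3*w - 2*z (b(z, w) = (-3*w - 2*z) + 8 = 8 - 3*w - 2*z)
Z = -9
S(C, N) = -152 (S(C, N) = -2 + (-47 - 1*103) = -2 + (-47 - 103) = -2 - 150 = -152)
E(m) = -198*m
S(b(0, r), Z) - E(188) = -152 - (-198)*188 = -152 - 1*(-37224) = -152 + 37224 = 37072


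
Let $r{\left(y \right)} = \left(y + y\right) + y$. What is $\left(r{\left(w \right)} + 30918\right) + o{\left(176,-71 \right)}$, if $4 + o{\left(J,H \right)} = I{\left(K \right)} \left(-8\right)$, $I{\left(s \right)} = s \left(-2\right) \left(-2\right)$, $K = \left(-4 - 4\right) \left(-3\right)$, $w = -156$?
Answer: $29678$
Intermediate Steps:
$K = 24$ ($K = \left(-8\right) \left(-3\right) = 24$)
$I{\left(s \right)} = 4 s$ ($I{\left(s \right)} = - 2 s \left(-2\right) = 4 s$)
$r{\left(y \right)} = 3 y$ ($r{\left(y \right)} = 2 y + y = 3 y$)
$o{\left(J,H \right)} = -772$ ($o{\left(J,H \right)} = -4 + 4 \cdot 24 \left(-8\right) = -4 + 96 \left(-8\right) = -4 - 768 = -772$)
$\left(r{\left(w \right)} + 30918\right) + o{\left(176,-71 \right)} = \left(3 \left(-156\right) + 30918\right) - 772 = \left(-468 + 30918\right) - 772 = 30450 - 772 = 29678$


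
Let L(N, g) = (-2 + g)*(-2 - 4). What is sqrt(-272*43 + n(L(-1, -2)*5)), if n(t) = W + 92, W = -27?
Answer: I*sqrt(11631) ≈ 107.85*I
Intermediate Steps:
L(N, g) = 12 - 6*g (L(N, g) = (-2 + g)*(-6) = 12 - 6*g)
n(t) = 65 (n(t) = -27 + 92 = 65)
sqrt(-272*43 + n(L(-1, -2)*5)) = sqrt(-272*43 + 65) = sqrt(-11696 + 65) = sqrt(-11631) = I*sqrt(11631)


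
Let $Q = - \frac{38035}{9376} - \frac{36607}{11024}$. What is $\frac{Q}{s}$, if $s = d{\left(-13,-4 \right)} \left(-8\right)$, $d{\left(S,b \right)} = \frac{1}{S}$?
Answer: $- \frac{47657817}{3975424} \approx -11.988$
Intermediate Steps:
$s = \frac{8}{13}$ ($s = \frac{1}{-13} \left(-8\right) = \left(- \frac{1}{13}\right) \left(-8\right) = \frac{8}{13} \approx 0.61539$)
$Q = - \frac{47657817}{6460064}$ ($Q = \left(-38035\right) \frac{1}{9376} - \frac{36607}{11024} = - \frac{38035}{9376} - \frac{36607}{11024} = - \frac{47657817}{6460064} \approx -7.3773$)
$\frac{Q}{s} = - \frac{47657817}{6460064 \cdot \frac{8}{13}} = \left(- \frac{47657817}{6460064}\right) \frac{13}{8} = - \frac{47657817}{3975424}$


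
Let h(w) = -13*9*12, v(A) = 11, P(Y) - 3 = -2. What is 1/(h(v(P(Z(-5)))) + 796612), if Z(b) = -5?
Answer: 1/795208 ≈ 1.2575e-6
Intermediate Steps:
P(Y) = 1 (P(Y) = 3 - 2 = 1)
h(w) = -1404 (h(w) = -117*12 = -1404)
1/(h(v(P(Z(-5)))) + 796612) = 1/(-1404 + 796612) = 1/795208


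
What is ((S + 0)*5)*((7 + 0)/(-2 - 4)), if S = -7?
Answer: 245/6 ≈ 40.833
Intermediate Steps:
((S + 0)*5)*((7 + 0)/(-2 - 4)) = ((-7 + 0)*5)*((7 + 0)/(-2 - 4)) = (-7*5)*(7/(-6)) = -245*(-1)/6 = -35*(-7/6) = 245/6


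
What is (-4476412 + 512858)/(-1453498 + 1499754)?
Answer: -283111/3304 ≈ -85.687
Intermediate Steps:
(-4476412 + 512858)/(-1453498 + 1499754) = -3963554/46256 = -3963554*1/46256 = -283111/3304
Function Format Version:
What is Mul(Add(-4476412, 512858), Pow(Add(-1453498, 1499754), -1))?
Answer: Rational(-283111, 3304) ≈ -85.687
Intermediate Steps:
Mul(Add(-4476412, 512858), Pow(Add(-1453498, 1499754), -1)) = Mul(-3963554, Pow(46256, -1)) = Mul(-3963554, Rational(1, 46256)) = Rational(-283111, 3304)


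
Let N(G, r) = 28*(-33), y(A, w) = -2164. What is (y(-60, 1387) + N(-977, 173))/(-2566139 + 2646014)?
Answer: -3088/79875 ≈ -0.038660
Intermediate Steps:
N(G, r) = -924
(y(-60, 1387) + N(-977, 173))/(-2566139 + 2646014) = (-2164 - 924)/(-2566139 + 2646014) = -3088/79875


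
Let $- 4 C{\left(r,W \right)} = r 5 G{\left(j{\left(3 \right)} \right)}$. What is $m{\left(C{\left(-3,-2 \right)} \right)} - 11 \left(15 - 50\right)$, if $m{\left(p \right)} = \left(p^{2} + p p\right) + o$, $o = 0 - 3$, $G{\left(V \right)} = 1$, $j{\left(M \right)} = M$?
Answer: $\frac{3281}{8} \approx 410.13$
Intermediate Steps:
$o = -3$
$C{\left(r,W \right)} = - \frac{5 r}{4}$ ($C{\left(r,W \right)} = - \frac{r 5 \cdot 1}{4} = - \frac{5 r 1}{4} = - \frac{5 r}{4}$)
$m{\left(p \right)} = -3 + 2 p^{2}$ ($m{\left(p \right)} = \left(p^{2} + p p\right) - 3 = \left(p^{2} + p^{2}\right) - 3 = 2 p^{2} - 3 = -3 + 2 p^{2}$)
$m{\left(C{\left(-3,-2 \right)} \right)} - 11 \left(15 - 50\right) = \left(-3 + 2 \left(\left(- \frac{5}{4}\right) \left(-3\right)\right)^{2}\right) - 11 \left(15 - 50\right) = \left(-3 + 2 \left(\frac{15}{4}\right)^{2}\right) - 11 \left(15 - 50\right) = \left(-3 + 2 \cdot \frac{225}{16}\right) - -385 = \left(-3 + \frac{225}{8}\right) + 385 = \frac{201}{8} + 385 = \frac{3281}{8}$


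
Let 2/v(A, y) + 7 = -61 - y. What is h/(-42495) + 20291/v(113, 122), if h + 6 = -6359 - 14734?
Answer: -27305084392/14165 ≈ -1.9276e+6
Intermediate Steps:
v(A, y) = 2/(-68 - y) (v(A, y) = 2/(-7 + (-61 - y)) = 2/(-68 - y))
h = -21099 (h = -6 + (-6359 - 14734) = -6 - 21093 = -21099)
h/(-42495) + 20291/v(113, 122) = -21099/(-42495) + 20291/((-2/(68 + 122))) = -21099*(-1/42495) + 20291/((-2/190)) = 7033/14165 + 20291/((-2*1/190)) = 7033/14165 + 20291/(-1/95) = 7033/14165 + 20291*(-95) = 7033/14165 - 1927645 = -27305084392/14165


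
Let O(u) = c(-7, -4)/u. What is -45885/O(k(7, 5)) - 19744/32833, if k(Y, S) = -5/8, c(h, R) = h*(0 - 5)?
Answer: 215062363/262664 ≈ 818.77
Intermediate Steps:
c(h, R) = -5*h (c(h, R) = h*(-5) = -5*h)
k(Y, S) = -5/8 (k(Y, S) = -5*1/8 = -5/8)
O(u) = 35/u (O(u) = (-5*(-7))/u = 35/u)
-45885/O(k(7, 5)) - 19744/32833 = -45885/(35/(-5/8)) - 19744/32833 = -45885/(35*(-8/5)) - 19744*1/32833 = -45885/(-56) - 19744/32833 = -45885*(-1/56) - 19744/32833 = 6555/8 - 19744/32833 = 215062363/262664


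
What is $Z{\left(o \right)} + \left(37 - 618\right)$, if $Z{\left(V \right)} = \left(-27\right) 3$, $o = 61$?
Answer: $-662$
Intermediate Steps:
$Z{\left(V \right)} = -81$
$Z{\left(o \right)} + \left(37 - 618\right) = -81 + \left(37 - 618\right) = -81 - 581 = -662$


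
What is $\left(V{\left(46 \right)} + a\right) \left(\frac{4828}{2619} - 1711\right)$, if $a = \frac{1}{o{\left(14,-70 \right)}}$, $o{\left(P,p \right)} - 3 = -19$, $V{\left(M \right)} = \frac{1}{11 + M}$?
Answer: $\frac{183527521}{2388528} \approx 76.837$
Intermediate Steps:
$o{\left(P,p \right)} = -16$ ($o{\left(P,p \right)} = 3 - 19 = -16$)
$a = - \frac{1}{16}$ ($a = \frac{1}{-16} = - \frac{1}{16} \approx -0.0625$)
$\left(V{\left(46 \right)} + a\right) \left(\frac{4828}{2619} - 1711\right) = \left(\frac{1}{11 + 46} - \frac{1}{16}\right) \left(\frac{4828}{2619} - 1711\right) = \left(\frac{1}{57} - \frac{1}{16}\right) \left(4828 \cdot \frac{1}{2619} - 1711\right) = \left(\frac{1}{57} - \frac{1}{16}\right) \left(\frac{4828}{2619} - 1711\right) = \left(- \frac{41}{912}\right) \left(- \frac{4476281}{2619}\right) = \frac{183527521}{2388528}$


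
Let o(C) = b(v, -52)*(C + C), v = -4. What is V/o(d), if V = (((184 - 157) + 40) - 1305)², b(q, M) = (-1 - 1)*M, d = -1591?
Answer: -383161/82732 ≈ -4.6313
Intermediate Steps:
b(q, M) = -2*M
o(C) = 208*C (o(C) = (-2*(-52))*(C + C) = 104*(2*C) = 208*C)
V = 1532644 (V = ((27 + 40) - 1305)² = (67 - 1305)² = (-1238)² = 1532644)
V/o(d) = 1532644/((208*(-1591))) = 1532644/(-330928) = 1532644*(-1/330928) = -383161/82732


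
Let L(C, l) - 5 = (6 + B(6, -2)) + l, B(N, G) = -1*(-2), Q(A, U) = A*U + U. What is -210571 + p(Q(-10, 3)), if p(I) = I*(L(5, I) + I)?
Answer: -209464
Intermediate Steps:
Q(A, U) = U + A*U
B(N, G) = 2
L(C, l) = 13 + l (L(C, l) = 5 + ((6 + 2) + l) = 5 + (8 + l) = 13 + l)
p(I) = I*(13 + 2*I) (p(I) = I*((13 + I) + I) = I*(13 + 2*I))
-210571 + p(Q(-10, 3)) = -210571 + (3*(1 - 10))*(13 + 2*(3*(1 - 10))) = -210571 + (3*(-9))*(13 + 2*(3*(-9))) = -210571 - 27*(13 + 2*(-27)) = -210571 - 27*(13 - 54) = -210571 - 27*(-41) = -210571 + 1107 = -209464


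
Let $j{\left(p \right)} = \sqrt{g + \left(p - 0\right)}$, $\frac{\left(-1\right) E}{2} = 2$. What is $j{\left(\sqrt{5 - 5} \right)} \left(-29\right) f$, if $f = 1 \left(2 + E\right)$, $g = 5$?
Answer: $58 \sqrt{5} \approx 129.69$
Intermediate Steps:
$E = -4$ ($E = \left(-2\right) 2 = -4$)
$f = -2$ ($f = 1 \left(2 - 4\right) = 1 \left(-2\right) = -2$)
$j{\left(p \right)} = \sqrt{5 + p}$ ($j{\left(p \right)} = \sqrt{5 + \left(p - 0\right)} = \sqrt{5 + \left(p + 0\right)} = \sqrt{5 + p}$)
$j{\left(\sqrt{5 - 5} \right)} \left(-29\right) f = \sqrt{5 + \sqrt{5 - 5}} \left(-29\right) \left(-2\right) = \sqrt{5 + \sqrt{0}} \left(-29\right) \left(-2\right) = \sqrt{5 + 0} \left(-29\right) \left(-2\right) = \sqrt{5} \left(-29\right) \left(-2\right) = - 29 \sqrt{5} \left(-2\right) = 58 \sqrt{5}$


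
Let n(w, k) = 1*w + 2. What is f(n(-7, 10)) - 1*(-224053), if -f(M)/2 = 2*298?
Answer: 222861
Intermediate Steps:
n(w, k) = 2 + w (n(w, k) = w + 2 = 2 + w)
f(M) = -1192 (f(M) = -4*298 = -2*596 = -1192)
f(n(-7, 10)) - 1*(-224053) = -1192 - 1*(-224053) = -1192 + 224053 = 222861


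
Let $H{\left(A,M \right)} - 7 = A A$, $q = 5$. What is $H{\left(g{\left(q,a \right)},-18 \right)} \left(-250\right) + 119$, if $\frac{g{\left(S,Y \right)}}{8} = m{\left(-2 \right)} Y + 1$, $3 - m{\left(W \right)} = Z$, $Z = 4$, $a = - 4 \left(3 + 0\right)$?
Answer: $-2705631$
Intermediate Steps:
$a = -12$ ($a = \left(-4\right) 3 = -12$)
$m{\left(W \right)} = -1$ ($m{\left(W \right)} = 3 - 4 = -1$)
$g{\left(S,Y \right)} = 8 - 8 Y$ ($g{\left(S,Y \right)} = 8 \left(- Y + 1\right) = 8 \left(1 - Y\right) = 8 - 8 Y$)
$H{\left(A,M \right)} = 7 + A^{2}$ ($H{\left(A,M \right)} = 7 + A A = 7 + A^{2}$)
$H{\left(g{\left(q,a \right)},-18 \right)} \left(-250\right) + 119 = \left(7 + \left(8 - -96\right)^{2}\right) \left(-250\right) + 119 = \left(7 + \left(8 + 96\right)^{2}\right) \left(-250\right) + 119 = \left(7 + 104^{2}\right) \left(-250\right) + 119 = \left(7 + 10816\right) \left(-250\right) + 119 = 10823 \left(-250\right) + 119 = -2705750 + 119 = -2705631$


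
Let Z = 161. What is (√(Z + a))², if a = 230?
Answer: 391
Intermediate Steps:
(√(Z + a))² = (√(161 + 230))² = (√391)² = 391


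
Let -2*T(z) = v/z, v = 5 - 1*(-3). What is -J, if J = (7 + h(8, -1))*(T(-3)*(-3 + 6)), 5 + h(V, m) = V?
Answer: -40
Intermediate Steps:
h(V, m) = -5 + V
v = 8 (v = 5 + 3 = 8)
T(z) = -4/z
J = 40 (J = (7 + (-5 + 8))*((-4/(-3))*(-3 + 6)) = (7 + 3)*(-4*(-1/3)*3) = 10*((4/3)*3) = 10*4 = 40)
-J = -1*40 = -40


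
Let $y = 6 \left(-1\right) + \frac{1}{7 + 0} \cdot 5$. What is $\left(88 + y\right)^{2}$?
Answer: $\frac{335241}{49} \approx 6841.7$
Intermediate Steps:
$y = - \frac{37}{7}$ ($y = -6 + \frac{1}{7} \cdot 5 = -6 + \frac{5}{7} = - \frac{37}{7} \approx -5.2857$)
$\left(88 + y\right)^{2} = \left(88 - \frac{37}{7}\right)^{2} = \left(\frac{579}{7}\right)^{2} = \frac{335241}{49}$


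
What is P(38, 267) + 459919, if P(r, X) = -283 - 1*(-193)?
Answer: 459829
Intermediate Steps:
P(r, X) = -90 (P(r, X) = -283 + 193 = -90)
P(38, 267) + 459919 = -90 + 459919 = 459829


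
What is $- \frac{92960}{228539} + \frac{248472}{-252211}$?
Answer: $- \frac{80231076968}{57640049729} \approx -1.3919$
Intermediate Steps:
$- \frac{92960}{228539} + \frac{248472}{-252211} = \left(-92960\right) \frac{1}{228539} + 248472 \left(- \frac{1}{252211}\right) = - \frac{92960}{228539} - \frac{248472}{252211} = - \frac{80231076968}{57640049729}$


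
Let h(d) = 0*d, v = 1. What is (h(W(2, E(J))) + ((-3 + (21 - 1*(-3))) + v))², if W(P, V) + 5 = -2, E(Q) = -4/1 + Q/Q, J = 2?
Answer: 484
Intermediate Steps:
E(Q) = -3 (E(Q) = -4*1 + 1 = -4 + 1 = -3)
W(P, V) = -7 (W(P, V) = -5 - 2 = -7)
h(d) = 0
(h(W(2, E(J))) + ((-3 + (21 - 1*(-3))) + v))² = (0 + ((-3 + (21 - 1*(-3))) + 1))² = (0 + ((-3 + (21 + 3)) + 1))² = (0 + ((-3 + 24) + 1))² = (0 + (21 + 1))² = (0 + 22)² = 22² = 484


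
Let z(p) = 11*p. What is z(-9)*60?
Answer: -5940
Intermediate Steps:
z(-9)*60 = (11*(-9))*60 = -99*60 = -5940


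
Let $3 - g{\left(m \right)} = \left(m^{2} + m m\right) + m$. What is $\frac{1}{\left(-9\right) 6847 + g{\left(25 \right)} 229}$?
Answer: $- \frac{1}{352911} \approx -2.8336 \cdot 10^{-6}$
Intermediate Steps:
$g{\left(m \right)} = 3 - m - 2 m^{2}$ ($g{\left(m \right)} = 3 - \left(\left(m^{2} + m m\right) + m\right) = 3 - \left(\left(m^{2} + m^{2}\right) + m\right) = 3 - \left(2 m^{2} + m\right) = 3 - \left(m + 2 m^{2}\right) = 3 - m - 2 m^{2}$)
$\frac{1}{\left(-9\right) 6847 + g{\left(25 \right)} 229} = \frac{1}{\left(-9\right) 6847 + \left(3 - 25 - 2 \cdot 25^{2}\right) 229} = \frac{1}{-61623 + \left(3 - 25 - 1250\right) 229} = \frac{1}{-61623 - 291288} = \frac{1}{-352911} = - \frac{1}{352911}$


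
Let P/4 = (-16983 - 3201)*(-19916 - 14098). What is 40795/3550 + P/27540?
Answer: 2166660283/21726 ≈ 99727.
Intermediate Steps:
P = 2746154304 (P = 4*((-16983 - 3201)*(-19916 - 14098)) = 4*(-20184*(-34014)) = 4*686538576 = 2746154304)
40795/3550 + P/27540 = 40795/3550 + 2746154304/27540 = 40795*(1/3550) + 2746154304*(1/27540) = 8159/710 + 76282064/765 = 2166660283/21726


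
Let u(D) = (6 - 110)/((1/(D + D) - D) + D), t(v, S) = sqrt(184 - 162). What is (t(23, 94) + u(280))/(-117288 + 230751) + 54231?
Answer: 879021959/16209 + sqrt(22)/113463 ≈ 54231.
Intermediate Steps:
t(v, S) = sqrt(22)
u(D) = -208*D (u(D) = -104/((1/(2*D) - D) + D) = -104*2*D = -208*D)
(t(23, 94) + u(280))/(-117288 + 230751) + 54231 = (sqrt(22) - 208*280)/(-117288 + 230751) + 54231 = (sqrt(22) - 58240)/113463 + 54231 = (-58240 + sqrt(22))*(1/113463) + 54231 = (-8320/16209 + sqrt(22)/113463) + 54231 = 879021959/16209 + sqrt(22)/113463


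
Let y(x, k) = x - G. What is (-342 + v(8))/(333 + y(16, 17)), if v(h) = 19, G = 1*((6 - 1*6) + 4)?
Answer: -323/345 ≈ -0.93623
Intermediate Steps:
G = 4 (G = 1*((6 - 6) + 4) = 1*(0 + 4) = 1*4 = 4)
y(x, k) = -4 + x (y(x, k) = x - 1*4 = x - 4 = -4 + x)
(-342 + v(8))/(333 + y(16, 17)) = (-342 + 19)/(333 + (-4 + 16)) = -323/(333 + 12) = -323/345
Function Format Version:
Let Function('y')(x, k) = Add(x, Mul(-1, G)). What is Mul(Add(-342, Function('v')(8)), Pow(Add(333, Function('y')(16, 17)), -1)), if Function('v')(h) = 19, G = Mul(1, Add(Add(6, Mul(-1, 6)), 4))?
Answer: Rational(-323, 345) ≈ -0.93623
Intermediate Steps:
G = 4 (G = Mul(1, Add(Add(6, -6), 4)) = Mul(1, Add(0, 4)) = Mul(1, 4) = 4)
Function('y')(x, k) = Add(-4, x) (Function('y')(x, k) = Add(x, Mul(-1, 4)) = Add(x, -4) = Add(-4, x))
Mul(Add(-342, Function('v')(8)), Pow(Add(333, Function('y')(16, 17)), -1)) = Mul(Add(-342, 19), Pow(Add(333, Add(-4, 16)), -1)) = Mul(-323, Pow(Add(333, 12), -1)) = Mul(-323, Pow(345, -1)) = Mul(-323, Rational(1, 345)) = Rational(-323, 345)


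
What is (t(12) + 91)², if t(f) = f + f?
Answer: 13225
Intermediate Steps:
t(f) = 2*f
(t(12) + 91)² = (2*12 + 91)² = (24 + 91)² = 115² = 13225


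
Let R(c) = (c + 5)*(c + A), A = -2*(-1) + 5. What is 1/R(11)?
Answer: 1/288 ≈ 0.0034722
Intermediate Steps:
A = 7 (A = 2 + 5 = 7)
R(c) = (5 + c)*(7 + c) (R(c) = (c + 5)*(c + 7) = (5 + c)*(7 + c))
1/R(11) = 1/(35 + 11**2 + 12*11) = 1/(35 + 121 + 132) = 1/288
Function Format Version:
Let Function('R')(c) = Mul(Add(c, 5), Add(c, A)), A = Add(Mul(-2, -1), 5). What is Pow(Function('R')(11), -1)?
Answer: Rational(1, 288) ≈ 0.0034722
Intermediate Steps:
A = 7 (A = Add(2, 5) = 7)
Function('R')(c) = Mul(Add(5, c), Add(7, c)) (Function('R')(c) = Mul(Add(c, 5), Add(c, 7)) = Mul(Add(5, c), Add(7, c)))
Pow(Function('R')(11), -1) = Pow(Add(35, Pow(11, 2), Mul(12, 11)), -1) = Pow(Add(35, 121, 132), -1) = Pow(288, -1) = Rational(1, 288)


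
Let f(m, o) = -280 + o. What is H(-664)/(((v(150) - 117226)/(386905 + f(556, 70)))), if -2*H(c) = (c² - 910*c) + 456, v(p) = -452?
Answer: 101081299610/58839 ≈ 1.7179e+6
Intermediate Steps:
H(c) = -228 + 455*c - c²/2 (H(c) = -((c² - 910*c) + 456)/2 = -(456 + c² - 910*c)/2 = -228 + 455*c - c²/2)
H(-664)/(((v(150) - 117226)/(386905 + f(556, 70)))) = (-228 + 455*(-664) - ½*(-664)²)/(((-452 - 117226)/(386905 + (-280 + 70)))) = (-228 - 302120 - ½*440896)/((-117678/(386905 - 210))) = (-228 - 302120 - 220448)/((-117678/386695)) = -522796/((-117678*1/386695)) = -522796/(-117678/386695) = -522796*(-386695/117678) = 101081299610/58839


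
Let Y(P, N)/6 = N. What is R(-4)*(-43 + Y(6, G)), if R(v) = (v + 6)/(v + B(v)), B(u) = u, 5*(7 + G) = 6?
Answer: 389/20 ≈ 19.450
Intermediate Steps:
G = -29/5 (G = -7 + (1/5)*6 = -7 + 6/5 = -29/5 ≈ -5.8000)
Y(P, N) = 6*N
R(v) = (6 + v)/(2*v) (R(v) = (v + 6)/(v + v) = (6 + v)/((2*v)) = (6 + v)*(1/(2*v)) = (6 + v)/(2*v))
R(-4)*(-43 + Y(6, G)) = ((1/2)*(6 - 4)/(-4))*(-43 + 6*(-29/5)) = ((1/2)*(-1/4)*2)*(-43 - 174/5) = -1/4*(-389/5) = 389/20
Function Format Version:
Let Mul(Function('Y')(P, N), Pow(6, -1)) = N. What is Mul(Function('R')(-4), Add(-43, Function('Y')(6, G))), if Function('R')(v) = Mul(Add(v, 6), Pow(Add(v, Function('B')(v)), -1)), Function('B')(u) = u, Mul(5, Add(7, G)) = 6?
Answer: Rational(389, 20) ≈ 19.450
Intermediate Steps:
G = Rational(-29, 5) (G = Add(-7, Mul(Rational(1, 5), 6)) = Add(-7, Rational(6, 5)) = Rational(-29, 5) ≈ -5.8000)
Function('Y')(P, N) = Mul(6, N)
Function('R')(v) = Mul(Rational(1, 2), Pow(v, -1), Add(6, v)) (Function('R')(v) = Mul(Add(v, 6), Pow(Add(v, v), -1)) = Mul(Add(6, v), Pow(Mul(2, v), -1)) = Mul(Add(6, v), Mul(Rational(1, 2), Pow(v, -1))) = Mul(Rational(1, 2), Pow(v, -1), Add(6, v)))
Mul(Function('R')(-4), Add(-43, Function('Y')(6, G))) = Mul(Mul(Rational(1, 2), Pow(-4, -1), Add(6, -4)), Add(-43, Mul(6, Rational(-29, 5)))) = Mul(Mul(Rational(1, 2), Rational(-1, 4), 2), Add(-43, Rational(-174, 5))) = Mul(Rational(-1, 4), Rational(-389, 5)) = Rational(389, 20)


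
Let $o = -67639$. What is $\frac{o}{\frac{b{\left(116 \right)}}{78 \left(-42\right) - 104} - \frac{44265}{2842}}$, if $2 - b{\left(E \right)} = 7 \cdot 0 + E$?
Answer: $\frac{81217191055}{18661464} \approx 4352.1$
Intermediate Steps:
$b{\left(E \right)} = 2 - E$ ($b{\left(E \right)} = 2 - \left(7 \cdot 0 + E\right) = 2 - \left(0 + E\right) = 2 - E$)
$\frac{o}{\frac{b{\left(116 \right)}}{78 \left(-42\right) - 104} - \frac{44265}{2842}} = - \frac{67639}{\frac{2 - 116}{78 \left(-42\right) - 104} - \frac{44265}{2842}} = - \frac{67639}{\frac{2 - 116}{-3276 - 104} - \frac{44265}{2842}} = - \frac{67639}{- \frac{114}{-3380} - \frac{44265}{2842}} = - \frac{67639}{\left(-114\right) \left(- \frac{1}{3380}\right) - \frac{44265}{2842}} = - \frac{67639}{\frac{57}{1690} - \frac{44265}{2842}} = - \frac{67639}{- \frac{18661464}{1200745}} = \left(-67639\right) \left(- \frac{1200745}{18661464}\right) = \frac{81217191055}{18661464}$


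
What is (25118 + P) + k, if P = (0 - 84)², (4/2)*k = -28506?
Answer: 17921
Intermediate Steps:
k = -14253 (k = (½)*(-28506) = -14253)
P = 7056 (P = (-84)² = 7056)
(25118 + P) + k = (25118 + 7056) - 14253 = 32174 - 14253 = 17921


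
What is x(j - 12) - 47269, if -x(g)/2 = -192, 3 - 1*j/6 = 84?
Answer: -46885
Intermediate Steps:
j = -486 (j = 18 - 6*84 = 18 - 504 = -486)
x(g) = 384 (x(g) = -2*(-192) = 384)
x(j - 12) - 47269 = 384 - 47269 = -46885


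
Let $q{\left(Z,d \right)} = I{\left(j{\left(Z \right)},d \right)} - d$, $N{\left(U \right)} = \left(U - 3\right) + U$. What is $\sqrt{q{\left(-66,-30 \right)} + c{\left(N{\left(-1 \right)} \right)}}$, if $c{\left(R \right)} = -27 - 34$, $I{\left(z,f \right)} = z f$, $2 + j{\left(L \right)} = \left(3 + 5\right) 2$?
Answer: $i \sqrt{451} \approx 21.237 i$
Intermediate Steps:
$j{\left(L \right)} = 14$ ($j{\left(L \right)} = -2 + \left(3 + 5\right) 2 = -2 + 8 \cdot 2 = -2 + 16 = 14$)
$I{\left(z,f \right)} = f z$
$N{\left(U \right)} = -3 + 2 U$ ($N{\left(U \right)} = \left(-3 + U\right) + U = -3 + 2 U$)
$q{\left(Z,d \right)} = 13 d$ ($q{\left(Z,d \right)} = d 14 - d = 14 d - d = 13 d$)
$c{\left(R \right)} = -61$
$\sqrt{q{\left(-66,-30 \right)} + c{\left(N{\left(-1 \right)} \right)}} = \sqrt{13 \left(-30\right) - 61} = \sqrt{-390 - 61} = \sqrt{-451} = i \sqrt{451}$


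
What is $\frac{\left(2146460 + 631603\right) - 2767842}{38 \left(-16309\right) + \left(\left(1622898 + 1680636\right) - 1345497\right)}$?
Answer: $\frac{10221}{1338295} \approx 0.0076373$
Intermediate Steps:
$\frac{\left(2146460 + 631603\right) - 2767842}{38 \left(-16309\right) + \left(\left(1622898 + 1680636\right) - 1345497\right)} = \frac{2778063 - 2767842}{-619742 + \left(3303534 - 1345497\right)} = \frac{10221}{-619742 + 1958037} = \frac{10221}{1338295}$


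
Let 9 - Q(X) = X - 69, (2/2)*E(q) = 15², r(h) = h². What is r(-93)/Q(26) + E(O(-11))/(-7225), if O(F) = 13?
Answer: 2499093/15028 ≈ 166.30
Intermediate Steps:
E(q) = 225 (E(q) = 15² = 225)
Q(X) = 78 - X (Q(X) = 9 - (X - 69) = 9 - (-69 + X) = 9 + (69 - X) = 78 - X)
r(-93)/Q(26) + E(O(-11))/(-7225) = (-93)²/(78 - 1*26) + 225/(-7225) = 8649/(78 - 26) + 225*(-1/7225) = 8649/52 - 9/289 = 2499093/15028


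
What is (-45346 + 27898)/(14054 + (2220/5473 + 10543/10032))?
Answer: -957984812928/771716754223 ≈ -1.2414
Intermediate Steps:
(-45346 + 27898)/(14054 + (2220/5473 + 10543/10032)) = -17448/(14054 + (2220*(1/5473) + 10543*(1/10032))) = -17448/(14054 + (2220/5473 + 10543/10032)) = -17448/(14054 + 79972879/54905136) = -17448/771716754223/54905136 = -17448*54905136/771716754223 = -957984812928/771716754223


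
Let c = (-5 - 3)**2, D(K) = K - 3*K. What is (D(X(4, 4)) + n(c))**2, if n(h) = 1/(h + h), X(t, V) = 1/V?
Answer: 3969/16384 ≈ 0.24225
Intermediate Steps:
D(K) = -2*K
c = 64 (c = (-8)**2 = 64)
n(h) = 1/(2*h)
(D(X(4, 4)) + n(c))**2 = (-2/4 + (1/2)/64)**2 = (-2*1/4 + (1/2)*(1/64))**2 = (-1/2 + 1/128)**2 = (-63/128)**2 = 3969/16384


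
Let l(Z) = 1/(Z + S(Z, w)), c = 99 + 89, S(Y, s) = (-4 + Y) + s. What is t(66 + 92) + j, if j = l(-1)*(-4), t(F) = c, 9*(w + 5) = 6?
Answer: 5840/31 ≈ 188.39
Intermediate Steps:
w = -13/3 (w = -5 + (1/9)*6 = -5 + 2/3 = -13/3 ≈ -4.3333)
S(Y, s) = -4 + Y + s
c = 188
t(F) = 188
l(Z) = 1/(-25/3 + 2*Z) (l(Z) = 1/(Z + (-4 + Z - 13/3)) = 1/(Z + (-25/3 + Z)) = 1/(-25/3 + 2*Z))
j = 12/31 (j = (3/(-25 + 6*(-1)))*(-4) = (3/(-25 - 6))*(-4) = (3/(-31))*(-4) = (3*(-1/31))*(-4) = -3/31*(-4) = 12/31 ≈ 0.38710)
t(66 + 92) + j = 188 + 12/31 = 5840/31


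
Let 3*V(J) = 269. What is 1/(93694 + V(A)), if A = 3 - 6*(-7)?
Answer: 3/281351 ≈ 1.0663e-5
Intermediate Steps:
A = 45 (A = 3 + 42 = 45)
V(J) = 269/3 (V(J) = (1/3)*269 = 269/3)
1/(93694 + V(A)) = 1/(93694 + 269/3) = 1/(281351/3) = 3/281351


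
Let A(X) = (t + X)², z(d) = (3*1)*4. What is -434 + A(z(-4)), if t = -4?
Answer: -370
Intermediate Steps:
z(d) = 12 (z(d) = 3*4 = 12)
A(X) = (-4 + X)²
-434 + A(z(-4)) = -434 + (-4 + 12)² = -434 + 8² = -434 + 64 = -370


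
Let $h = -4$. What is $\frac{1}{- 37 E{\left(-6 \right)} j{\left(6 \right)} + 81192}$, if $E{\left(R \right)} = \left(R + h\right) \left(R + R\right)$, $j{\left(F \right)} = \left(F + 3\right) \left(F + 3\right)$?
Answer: $- \frac{1}{278448} \approx -3.5913 \cdot 10^{-6}$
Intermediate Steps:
$j{\left(F \right)} = \left(3 + F\right)^{2}$ ($j{\left(F \right)} = \left(3 + F\right) \left(3 + F\right) = \left(3 + F\right)^{2}$)
$E{\left(R \right)} = 2 R \left(-4 + R\right)$ ($E{\left(R \right)} = \left(R - 4\right) \left(R + R\right) = \left(-4 + R\right) 2 R = 2 R \left(-4 + R\right)$)
$\frac{1}{- 37 E{\left(-6 \right)} j{\left(6 \right)} + 81192} = \frac{1}{- 37 \cdot 2 \left(-6\right) \left(-4 - 6\right) \left(3 + 6\right)^{2} + 81192} = \frac{1}{- 37 \cdot 2 \left(-6\right) \left(-10\right) 9^{2} + 81192} = \frac{1}{\left(-37\right) 120 \cdot 81 + 81192} = \frac{1}{\left(-4440\right) 81 + 81192} = \frac{1}{-359640 + 81192} = \frac{1}{-278448} = - \frac{1}{278448}$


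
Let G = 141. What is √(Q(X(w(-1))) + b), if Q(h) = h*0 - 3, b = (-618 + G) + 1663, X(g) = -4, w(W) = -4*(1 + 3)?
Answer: 13*√7 ≈ 34.395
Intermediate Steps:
w(W) = -16 (w(W) = -4*4 = -16)
b = 1186 (b = (-618 + 141) + 1663 = -477 + 1663 = 1186)
Q(h) = -3 (Q(h) = 0 - 3 = -3)
√(Q(X(w(-1))) + b) = √(-3 + 1186) = √1183 = 13*√7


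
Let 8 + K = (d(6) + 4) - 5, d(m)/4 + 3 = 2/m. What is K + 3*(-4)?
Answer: -95/3 ≈ -31.667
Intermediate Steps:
d(m) = -12 + 8/m (d(m) = -12 + 4*(2/m) = -12 + 8/m)
K = -59/3 (K = -8 + (((-12 + 8/6) + 4) - 5) = -8 + (((-12 + 8*(⅙)) + 4) - 5) = -8 + (((-12 + 4/3) + 4) - 5) = -8 + ((-32/3 + 4) - 5) = -8 + (-20/3 - 5) = -8 - 35/3 = -59/3 ≈ -19.667)
K + 3*(-4) = -59/3 + 3*(-4) = -59/3 - 12 = -95/3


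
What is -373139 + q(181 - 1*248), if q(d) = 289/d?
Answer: -25000602/67 ≈ -3.7314e+5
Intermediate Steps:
-373139 + q(181 - 1*248) = -373139 + 289/(181 - 1*248) = -373139 + 289/(181 - 248) = -373139 + 289/(-67) = -373139 + 289*(-1/67) = -373139 - 289/67 = -25000602/67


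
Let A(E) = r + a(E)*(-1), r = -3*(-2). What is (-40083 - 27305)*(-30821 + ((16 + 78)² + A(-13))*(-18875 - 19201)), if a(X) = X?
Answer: 22722815861788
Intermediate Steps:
r = 6
A(E) = 6 - E (A(E) = 6 + E*(-1) = 6 - E)
(-40083 - 27305)*(-30821 + ((16 + 78)² + A(-13))*(-18875 - 19201)) = (-40083 - 27305)*(-30821 + ((16 + 78)² + (6 - 1*(-13)))*(-18875 - 19201)) = -67388*(-30821 + (94² + (6 + 13))*(-38076)) = -67388*(-30821 + (8836 + 19)*(-38076)) = -67388*(-30821 + 8855*(-38076)) = -67388*(-30821 - 337162980) = -67388*(-337193801) = 22722815861788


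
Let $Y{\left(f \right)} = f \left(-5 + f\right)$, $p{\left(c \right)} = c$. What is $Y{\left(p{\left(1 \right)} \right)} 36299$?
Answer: $-145196$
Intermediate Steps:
$Y{\left(p{\left(1 \right)} \right)} 36299 = 1 \left(-5 + 1\right) 36299 = 1 \left(-4\right) 36299 = \left(-4\right) 36299 = -145196$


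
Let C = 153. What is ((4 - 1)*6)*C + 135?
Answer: 2889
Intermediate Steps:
((4 - 1)*6)*C + 135 = ((4 - 1)*6)*153 + 135 = (3*6)*153 + 135 = 18*153 + 135 = 2754 + 135 = 2889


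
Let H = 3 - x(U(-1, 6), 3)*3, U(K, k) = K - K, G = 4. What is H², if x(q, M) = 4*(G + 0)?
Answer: 2025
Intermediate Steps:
U(K, k) = 0
x(q, M) = 16 (x(q, M) = 4*(4 + 0) = 4*4 = 16)
H = -45 (H = 3 - 1*16*3 = 3 - 16*3 = 3 - 48 = -45)
H² = (-45)² = 2025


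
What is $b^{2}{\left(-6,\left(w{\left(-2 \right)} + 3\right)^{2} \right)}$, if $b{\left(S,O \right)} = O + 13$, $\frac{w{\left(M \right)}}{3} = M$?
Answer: $484$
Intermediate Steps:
$w{\left(M \right)} = 3 M$
$b{\left(S,O \right)} = 13 + O$
$b^{2}{\left(-6,\left(w{\left(-2 \right)} + 3\right)^{2} \right)} = \left(13 + \left(3 \left(-2\right) + 3\right)^{2}\right)^{2} = \left(13 + \left(-6 + 3\right)^{2}\right)^{2} = \left(13 + \left(-3\right)^{2}\right)^{2} = \left(13 + 9\right)^{2} = 22^{2} = 484$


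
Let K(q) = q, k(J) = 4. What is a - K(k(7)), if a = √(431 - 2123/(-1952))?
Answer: -4 + 3*√11433230/488 ≈ 16.787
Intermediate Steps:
a = 3*√11433230/488 (a = √(431 - 2123*(-1/1952)) = √(431 + 2123/1952) = √(843435/1952) = 3*√11433230/488 ≈ 20.787)
a - K(k(7)) = 3*√11433230/488 - 1*4 = 3*√11433230/488 - 4 = -4 + 3*√11433230/488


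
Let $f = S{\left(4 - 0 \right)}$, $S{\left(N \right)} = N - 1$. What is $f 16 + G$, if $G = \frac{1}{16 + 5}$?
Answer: $\frac{1009}{21} \approx 48.048$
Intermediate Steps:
$S{\left(N \right)} = -1 + N$
$G = \frac{1}{21} \approx 0.047619$
$f = 3$ ($f = -1 + \left(4 - 0\right) = -1 + \left(4 + 0\right) = -1 + 4 = 3$)
$f 16 + G = 3 \cdot 16 + \frac{1}{21} = 48 + \frac{1}{21} = \frac{1009}{21}$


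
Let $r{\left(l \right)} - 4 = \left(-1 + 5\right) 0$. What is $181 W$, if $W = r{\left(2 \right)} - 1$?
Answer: $543$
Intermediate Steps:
$r{\left(l \right)} = 4$ ($r{\left(l \right)} = 4 + \left(-1 + 5\right) 0 = 4 + 4 \cdot 0 = 4 + 0 = 4$)
$W = 3$ ($W = 4 - 1 = 3$)
$181 W = 181 \cdot 3 = 543$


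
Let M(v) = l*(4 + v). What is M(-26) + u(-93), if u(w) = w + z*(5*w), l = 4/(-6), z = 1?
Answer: -1630/3 ≈ -543.33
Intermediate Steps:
l = -⅔ (l = 4*(-⅙) = -⅔ ≈ -0.66667)
u(w) = 6*w (u(w) = w + 1*(5*w) = w + 5*w = 6*w)
M(v) = -8/3 - 2*v/3 (M(v) = -2*(4 + v)/3 = -8/3 - 2*v/3)
M(-26) + u(-93) = (-8/3 - ⅔*(-26)) + 6*(-93) = (-8/3 + 52/3) - 558 = 44/3 - 558 = -1630/3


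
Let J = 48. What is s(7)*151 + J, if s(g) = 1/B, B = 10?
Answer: 631/10 ≈ 63.100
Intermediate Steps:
s(g) = ⅒ (s(g) = 1/10 = ⅒)
s(7)*151 + J = (⅒)*151 + 48 = 151/10 + 48 = 631/10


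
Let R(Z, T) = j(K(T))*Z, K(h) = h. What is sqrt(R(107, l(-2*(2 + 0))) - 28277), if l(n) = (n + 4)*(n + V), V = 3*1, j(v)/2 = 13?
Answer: I*sqrt(25495) ≈ 159.67*I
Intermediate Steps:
j(v) = 26 (j(v) = 2*13 = 26)
V = 3
l(n) = (3 + n)*(4 + n) (l(n) = (n + 4)*(n + 3) = (4 + n)*(3 + n) = (3 + n)*(4 + n))
R(Z, T) = 26*Z
sqrt(R(107, l(-2*(2 + 0))) - 28277) = sqrt(26*107 - 28277) = sqrt(2782 - 28277) = sqrt(-25495) = I*sqrt(25495)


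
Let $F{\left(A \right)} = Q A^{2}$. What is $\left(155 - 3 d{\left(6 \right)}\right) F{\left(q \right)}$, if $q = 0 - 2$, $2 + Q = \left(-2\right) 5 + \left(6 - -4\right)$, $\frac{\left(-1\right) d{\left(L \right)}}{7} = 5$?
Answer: $-2080$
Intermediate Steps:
$d{\left(L \right)} = -35$ ($d{\left(L \right)} = \left(-7\right) 5 = -35$)
$Q = -2$ ($Q = -2 + \left(\left(-2\right) 5 + \left(6 - -4\right)\right) = -2 + \left(-10 + \left(6 + 4\right)\right) = -2 + \left(-10 + 10\right) = -2 + 0 = -2$)
$q = -2$
$F{\left(A \right)} = - 2 A^{2}$
$\left(155 - 3 d{\left(6 \right)}\right) F{\left(q \right)} = \left(155 - -105\right) \left(- 2 \left(-2\right)^{2}\right) = \left(155 + 105\right) \left(\left(-2\right) 4\right) = 260 \left(-8\right) = -2080$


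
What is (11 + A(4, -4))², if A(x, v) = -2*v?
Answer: 361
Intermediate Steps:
(11 + A(4, -4))² = (11 - 2*(-4))² = (11 + 8)² = 19² = 361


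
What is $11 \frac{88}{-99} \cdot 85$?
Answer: $- \frac{7480}{9} \approx -831.11$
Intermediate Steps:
$11 \frac{88}{-99} \cdot 85 = 11 \cdot 88 \left(- \frac{1}{99}\right) 85 = 11 \left(- \frac{8}{9}\right) 85 = \left(- \frac{88}{9}\right) 85 = - \frac{7480}{9}$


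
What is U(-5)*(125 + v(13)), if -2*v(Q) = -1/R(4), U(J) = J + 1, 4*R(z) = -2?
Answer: -496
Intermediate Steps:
R(z) = -½ (R(z) = (¼)*(-2) = -½)
U(J) = 1 + J
v(Q) = -1 (v(Q) = -(-1)/(2*(-½)) = -(-1)*(-2)/2 = -½*2 = -1)
U(-5)*(125 + v(13)) = (1 - 5)*(125 - 1) = -4*124 = -496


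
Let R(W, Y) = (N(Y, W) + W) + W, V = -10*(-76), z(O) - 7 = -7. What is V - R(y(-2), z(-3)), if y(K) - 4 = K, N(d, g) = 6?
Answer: 750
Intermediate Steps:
z(O) = 0 (z(O) = 7 - 7 = 0)
V = 760
y(K) = 4 + K
R(W, Y) = 6 + 2*W (R(W, Y) = (6 + W) + W = 6 + 2*W)
V - R(y(-2), z(-3)) = 760 - (6 + 2*(4 - 2)) = 760 - (6 + 2*2) = 760 - (6 + 4) = 760 - 1*10 = 760 - 10 = 750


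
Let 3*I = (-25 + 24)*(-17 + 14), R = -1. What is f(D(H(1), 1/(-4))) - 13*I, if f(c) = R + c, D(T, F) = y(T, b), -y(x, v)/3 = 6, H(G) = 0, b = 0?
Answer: -32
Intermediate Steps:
y(x, v) = -18 (y(x, v) = -3*6 = -18)
D(T, F) = -18
f(c) = -1 + c
I = 1 (I = ((-25 + 24)*(-17 + 14))/3 = (-1*(-3))/3 = (1/3)*3 = 1)
f(D(H(1), 1/(-4))) - 13*I = (-1 - 18) - 13*1 = -19 - 13 = -32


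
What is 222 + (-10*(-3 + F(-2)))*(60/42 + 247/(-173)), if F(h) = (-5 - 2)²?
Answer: 268382/1211 ≈ 221.62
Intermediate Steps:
F(h) = 49 (F(h) = (-7)² = 49)
222 + (-10*(-3 + F(-2)))*(60/42 + 247/(-173)) = 222 + (-10*(-3 + 49))*(60/42 + 247/(-173)) = 222 + (-10*46)*(60*(1/42) + 247*(-1/173)) = 222 - 460*(10/7 - 247/173) = 222 - 460*1/1211 = 222 - 460/1211 = 268382/1211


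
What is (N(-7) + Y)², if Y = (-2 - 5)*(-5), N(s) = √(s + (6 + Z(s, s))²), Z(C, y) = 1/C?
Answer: (245 + √1338)²/49 ≈ 1618.1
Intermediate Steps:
N(s) = √(s + (6 + 1/s)²)
Y = 35 (Y = -7*(-5) = 35)
(N(-7) + Y)² = (√(36 - 7 + (-7)⁻² + 12/(-7)) + 35)² = (√(36 - 7 + 1/49 + 12*(-⅐)) + 35)² = (√(36 - 7 + 1/49 - 12/7) + 35)² = (√(1338/49) + 35)² = (√1338/7 + 35)² = (35 + √1338/7)²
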